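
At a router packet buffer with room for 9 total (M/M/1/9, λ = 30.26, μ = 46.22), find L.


ρ = 30.26/46.22 = 0.6547
L = ρ[1 − (K+1)ρ^K + Kρ^(K+1)] / [(1−ρ)(1−ρ^(K+1))]
Numerator: 0.6547·(1 − 10·0.022098 + 9·0.014467) = 0.595267
Denominator: (0.3453)·(0.985533) = 0.340309
L = 0.595267/0.340309 = 1.7492

Final: 1.7492


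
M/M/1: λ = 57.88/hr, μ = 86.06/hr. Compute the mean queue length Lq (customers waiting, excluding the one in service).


ρ = 57.88/86.06 = 0.6726
Lq = ρ²/(1−ρ) = 0.4523/0.3274 = 1.3814

Final: 1.3814


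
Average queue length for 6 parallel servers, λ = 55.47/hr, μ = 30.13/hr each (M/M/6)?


a = λ/μ = 1.8410; ρ = a/6 = 0.3068
P₀ = 0.158514
Lq = P₀·a^c·ρ / (c!·(1−ρ)²) = 0.158514·38.93626·0.3068/(720·0.48047)
= 0.005474

Final: 0.005474


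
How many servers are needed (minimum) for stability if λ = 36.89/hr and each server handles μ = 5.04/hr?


Stability requires cμ > λ ⇔ c > λ/μ.
λ/μ = 36.89/5.04 = 7.3194
Minimum integer c = ⌊7.3194⌋ + 1 = 8
Check: 8·5.04 = 40.32 > 36.89, while 7·5.04 = 35.28 ≤ 36.89

Final: 8 servers


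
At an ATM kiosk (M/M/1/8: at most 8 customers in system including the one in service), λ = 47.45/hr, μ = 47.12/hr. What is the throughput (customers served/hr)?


ρ = 1.0070; P_K = (1−ρ)ρ^8/(1−ρ^9) = 0.114238
λ_eff = λ(1 − P_K) = 47.45·(1 − 0.114238) = 47.45·0.885762 = 42.0294 /hr

Final: 42.0294 /hr


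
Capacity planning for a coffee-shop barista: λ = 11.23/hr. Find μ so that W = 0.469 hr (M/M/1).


W = 1/(μ−λ) ⇒ μ − λ = 1/W = 1/0.469 = 2.1322
μ = λ + 1/W = 11.23 + 2.1322 = 13.3622 per hr

Final: 13.3622 /hr


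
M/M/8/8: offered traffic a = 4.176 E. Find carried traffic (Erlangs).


B(8,4.176) = 0.036214 (Erlang-B)
Carried load = a(1 − B) = 4.176·(1 − 0.036214) = 4.176·0.963786 = 4.0248 E

Final: 4.0248 Erlangs


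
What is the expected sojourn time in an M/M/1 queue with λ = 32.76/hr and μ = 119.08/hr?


W = 1/(μ−λ) = 1/(119.08 − 32.76) = 1/86.32 = 0.01158 hr

Final: 0.01158 hr


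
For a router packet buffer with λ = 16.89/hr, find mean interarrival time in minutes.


Mean interarrival time = 1/λ = 1/16.89 hour = 0.05921 hour
In minutes: 0.05921 × 60 = 3.5524 min

Final: 3.5524 min


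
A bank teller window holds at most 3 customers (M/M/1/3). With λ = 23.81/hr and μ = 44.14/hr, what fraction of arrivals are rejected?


ρ = λ/μ = 23.81/44.14 = 0.5394
P_K = (1−ρ)ρ^K/(1−ρ^(K+1)) = (0.4606·0.156957)/(1 − 0.084666)
= 0.072291/0.915334 = 0.078978

Final: 0.078978


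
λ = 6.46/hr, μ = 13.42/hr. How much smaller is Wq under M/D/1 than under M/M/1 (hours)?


ρ = 6.46/13.42 = 0.4814
Wq(M/M/1) = ρ/(μ−λ) = 0.4814/6.96 = 0.06916 hr
Wq(M/D/1) = ρ/(2(μ−λ)) = 0.03458 hr
Savings = 0.06916 − 0.03458 = 0.03458 hr

Final: 0.03458 hr


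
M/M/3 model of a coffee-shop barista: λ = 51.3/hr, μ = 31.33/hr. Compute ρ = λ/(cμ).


ρ = λ/(cμ) = 51.3/(3·31.33) = 51.3/93.99 = 0.5458

Final: 0.5458


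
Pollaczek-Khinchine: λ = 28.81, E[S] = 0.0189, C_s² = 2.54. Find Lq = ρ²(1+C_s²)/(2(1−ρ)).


ρ = λ·E[S] = 28.81·0.0189 = 0.5445
Lq = ρ²(1+C_s²)/(2(1−ρ)) = 0.2965·(1+2.54)/(2·0.4555)
= 0.2965·3.5400/0.9110 = 1.15214

Final: 1.15214


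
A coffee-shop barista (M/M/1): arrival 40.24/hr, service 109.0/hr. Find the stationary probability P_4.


ρ = 40.24/109.0 = 0.3692
P_n = (1−ρ)·ρ^n = (1 − 0.3692)·0.3692^4 = 0.6308·0.018575 = 0.011718

Final: 0.011718


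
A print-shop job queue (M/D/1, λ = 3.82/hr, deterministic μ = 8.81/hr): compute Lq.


ρ = 3.82/8.81 = 0.4336
M/D/1: Lq = ρ²/(2(1−ρ)) = 0.1880/(2·0.5664) = 0.16597

Final: 0.16597


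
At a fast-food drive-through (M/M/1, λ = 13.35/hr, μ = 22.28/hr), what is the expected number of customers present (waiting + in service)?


ρ = λ/μ = 13.35/22.28 = 0.5992
L = ρ/(1−ρ) = 0.5992/(1 − 0.5992) = 0.5992/0.4008 = 1.4950

Final: 1.4950


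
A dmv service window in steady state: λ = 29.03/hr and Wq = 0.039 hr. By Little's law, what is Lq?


Lq = λWq = 29.03·0.039 = 1.1322

Final: 1.1322


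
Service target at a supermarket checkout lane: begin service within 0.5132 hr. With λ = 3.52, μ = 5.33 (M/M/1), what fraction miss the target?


ρ = 3.52/5.33 = 0.6604
P(Wq > t) = ρ·e^{−(μ−λ)t} = 0.6604·e^{−0.9289}
= 0.6604·0.394991 = 0.260857

Final: 0.260857


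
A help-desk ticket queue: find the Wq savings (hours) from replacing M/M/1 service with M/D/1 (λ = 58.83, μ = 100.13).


ρ = 58.83/100.13 = 0.5875
Wq(M/M/1) = ρ/(μ−λ) = 0.5875/41.30 = 0.01423 hr
Wq(M/D/1) = ρ/(2(μ−λ)) = 0.007113 hr
Savings = 0.01423 − 0.007113 = 0.007113 hr

Final: 0.007113 hr


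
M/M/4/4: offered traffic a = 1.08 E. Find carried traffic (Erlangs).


B(4,1.08) = 0.019348 (Erlang-B)
Carried load = a(1 − B) = 1.08·(1 − 0.019348) = 1.08·0.980652 = 1.0591 E

Final: 1.0591 Erlangs


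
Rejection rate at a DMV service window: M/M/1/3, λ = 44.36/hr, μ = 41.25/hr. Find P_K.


ρ = λ/μ = 44.36/41.25 = 1.0754
P_K = (1−ρ)ρ^K/(1−ρ^(K+1)) = (-0.07539·1.243663)/(1 − 1.337428)
= -0.093765/-0.337428 = 0.277881

Final: 0.277881


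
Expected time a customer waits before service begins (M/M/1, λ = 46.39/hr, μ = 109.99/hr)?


ρ = 46.39/109.99 = 0.4218
Wq = ρ/(μ−λ) = 0.4218/(109.99 − 46.39) = 0.4218/63.60 = 0.006632 hr

Final: 0.006632 hr


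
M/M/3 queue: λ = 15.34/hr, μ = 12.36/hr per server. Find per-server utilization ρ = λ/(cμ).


ρ = λ/(cμ) = 15.34/(3·12.36) = 15.34/37.08 = 0.4137

Final: 0.4137


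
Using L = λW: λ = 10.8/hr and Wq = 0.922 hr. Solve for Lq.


Lq = λWq = 10.8·0.922 = 9.9576

Final: 9.9576


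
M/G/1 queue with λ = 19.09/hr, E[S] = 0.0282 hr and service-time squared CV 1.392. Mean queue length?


ρ = λ·E[S] = 19.09·0.0282 = 0.5383
Lq = ρ²(1+C_s²)/(2(1−ρ)) = 0.2898·(1+1.392)/(2·0.4617)
= 0.2898·2.3920/0.9233 = 0.75079

Final: 0.75079


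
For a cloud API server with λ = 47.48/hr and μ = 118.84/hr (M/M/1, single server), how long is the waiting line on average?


ρ = 47.48/118.84 = 0.3995
Lq = ρ²/(1−ρ) = 0.1596/0.6005 = 0.2658

Final: 0.2658


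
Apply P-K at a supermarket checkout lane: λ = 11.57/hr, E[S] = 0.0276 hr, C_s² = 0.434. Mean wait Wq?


ρ = λ·E[S] = 11.57·0.0276 = 0.3193
E[S²] = E[S]²(1+C_s²) = 0.0276²·(1+0.434) = 0.001092
Wq = λ·E[S²]/(2(1−ρ)) = 11.57·0.001092/(2·0.6807) = 0.009284 hr

Final: 0.009284 hr


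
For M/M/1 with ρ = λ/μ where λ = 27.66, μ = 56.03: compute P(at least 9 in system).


ρ = 27.66/56.03 = 0.4937
P(N ≥ n) = ρ^n = 0.4937^9 = 0.001741

Final: 0.001741


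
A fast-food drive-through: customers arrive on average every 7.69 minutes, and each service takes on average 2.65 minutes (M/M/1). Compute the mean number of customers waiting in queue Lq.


λ = 60/7.69 = 7.8023 /hr
μ = 60/2.65 = 22.6415 /hr
ρ = λ/μ = 7.8023/22.6415 = 0.3446
Lq = ρ²/(1−ρ) = 0.1188/0.6554 = 0.1812

Final: 0.1812


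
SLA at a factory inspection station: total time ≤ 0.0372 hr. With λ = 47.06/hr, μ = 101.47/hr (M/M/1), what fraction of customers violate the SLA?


W ~ Exponential(μ−λ) for M/M/1.
μ − λ = 101.47 − 47.06 = 54.4100
P(W > t) = e^{−(μ−λ)t} = e^{−2.0241} = 0.132119

Final: 0.132119


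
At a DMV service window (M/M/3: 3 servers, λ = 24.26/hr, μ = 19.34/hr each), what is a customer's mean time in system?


a = 1.2544; ρ = 0.4181; P₀ = 0.277276
Lq = P₀·a^c·ρ/(c!(1−ρ)²) = 0.11265
Wq = Lq/λ = 0.11265/24.26 = 0.004643 hr
W = Wq + 1/μ = 0.004643 + 0.05171 = 0.05635 hr

Final: 0.05635 hr


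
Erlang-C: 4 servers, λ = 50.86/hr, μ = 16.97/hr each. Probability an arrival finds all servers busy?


a = λ/μ = 2.9971; ρ = a/4 = 0.7493
P₀ = 0.037904 (from M/M/c formula)
C(c,a) = [a^c/(c!(1−ρ))]·P₀ = [80.68226/(24·0.2507)]·0.037904
= 13.40754·0.037904 = 0.508198

Final: 0.508198


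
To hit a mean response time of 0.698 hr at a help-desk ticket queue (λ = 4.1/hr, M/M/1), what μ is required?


W = 1/(μ−λ) ⇒ μ − λ = 1/W = 1/0.698 = 1.4327
μ = λ + 1/W = 4.1 + 1.4327 = 5.5327 per hr

Final: 5.5327 /hr


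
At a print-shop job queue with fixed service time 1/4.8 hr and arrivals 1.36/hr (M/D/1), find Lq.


ρ = 1.36/4.8 = 0.2833
M/D/1: Lq = ρ²/(2(1−ρ)) = 0.08028/(2·0.7167) = 0.05601

Final: 0.05601


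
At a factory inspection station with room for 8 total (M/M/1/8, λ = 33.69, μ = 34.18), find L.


ρ = 33.69/34.18 = 0.9857
L = ρ[1 − (K+1)ρ^K + Kρ^(K+1)] / [(1−ρ)(1−ρ^(K+1))]
Numerator: 0.9857·(1 − 9·0.890905 + 8·0.878134) = 0.006820
Denominator: (0.01434)·(0.121866) = 0.001747
L = 0.006820/0.001747 = 3.9038

Final: 3.9038


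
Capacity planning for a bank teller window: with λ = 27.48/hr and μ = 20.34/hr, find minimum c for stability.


Stability requires cμ > λ ⇔ c > λ/μ.
λ/μ = 27.48/20.34 = 1.3510
Minimum integer c = ⌊1.3510⌋ + 1 = 2
Check: 2·20.34 = 40.68 > 27.48, while 1·20.34 = 20.34 ≤ 27.48

Final: 2 servers


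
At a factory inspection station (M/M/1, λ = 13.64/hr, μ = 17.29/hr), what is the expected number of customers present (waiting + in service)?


ρ = λ/μ = 13.64/17.29 = 0.7889
L = ρ/(1−ρ) = 0.7889/(1 − 0.7889) = 0.7889/0.2111 = 3.7370

Final: 3.7370


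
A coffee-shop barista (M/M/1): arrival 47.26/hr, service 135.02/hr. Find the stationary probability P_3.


ρ = 47.26/135.02 = 0.3500
P_n = (1−ρ)·ρ^n = (1 − 0.3500)·0.3500^3 = 0.6500·0.042883 = 0.027873

Final: 0.027873


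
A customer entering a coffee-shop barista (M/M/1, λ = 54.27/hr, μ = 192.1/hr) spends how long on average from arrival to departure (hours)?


W = 1/(μ−λ) = 1/(192.1 − 54.27) = 1/137.83 = 0.007255 hr

Final: 0.007255 hr


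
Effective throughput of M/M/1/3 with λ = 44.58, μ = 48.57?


ρ = 0.9179; P_K = (1−ρ)ρ^3/(1−ρ^4) = 0.218829
λ_eff = λ(1 − P_K) = 44.58·(1 − 0.218829) = 44.58·0.781171 = 34.8246 /hr

Final: 34.8246 /hr


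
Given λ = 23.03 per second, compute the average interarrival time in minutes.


Mean interarrival time = 1/λ = 1/23.03 second = 0.04342 second
In minutes: 0.04342 × 0.0166667 = 0.0007237 min

Final: 0.0007237 min


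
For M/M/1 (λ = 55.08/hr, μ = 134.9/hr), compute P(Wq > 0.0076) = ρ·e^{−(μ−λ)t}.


ρ = 55.08/134.9 = 0.4083
P(Wq > t) = ρ·e^{−(μ−λ)t} = 0.4083·e^{−0.6066}
= 0.4083·0.545184 = 0.222600

Final: 0.222600


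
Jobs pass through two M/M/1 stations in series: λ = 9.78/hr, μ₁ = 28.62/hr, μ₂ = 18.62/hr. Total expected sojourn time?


Each node sees arrival rate λ = 9.78/hr (tandem ⇒ throughput preserved).
W₁ = 1/(μ₁−λ) = 1/(28.62−9.78) = 0.05308 hr
W₂ = 1/(μ₂−λ) = 1/(18.62−9.78) = 0.11312 hr
W_total = W₁ + W₂ = 0.05308 + 0.11312 = 0.16620 hr

Final: 0.16620 hr


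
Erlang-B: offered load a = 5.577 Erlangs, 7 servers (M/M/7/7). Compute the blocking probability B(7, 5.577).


B(c,a) = (a^c/c!) / Σ_{k=0}^{c} a^k/k!
a^7/7! = 33.294613
Σ terms (k=0..7): 1.00000 + 5.57700 + 15.55146 + 28.91017 + 40.30801 + 44.95955 + 41.78990 + 33.29461 = 211.390714
B = 33.294613/211.390714 = 0.157503

Final: 0.157503


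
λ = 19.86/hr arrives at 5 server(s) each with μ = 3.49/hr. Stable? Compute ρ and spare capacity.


Total capacity cμ = 5·3.49 = 17.45/hr
ρ = λ/(cμ) = 19.86/17.45 = 1.1381
Stable ⇔ ρ < 1: NO
Spare capacity = cμ − λ = 17.45 − 19.86 = -2.41/hr

Final: ρ = 1.1381; unstable; margin = -2.41/hr


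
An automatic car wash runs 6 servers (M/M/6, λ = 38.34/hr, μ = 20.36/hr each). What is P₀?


a = λ/μ = 38.34/20.36 = 1.8831; ρ = a/c = 0.3139
Σ_{k=0}^{5} a^k/k! (terms k=0..5) = 1.00000 + 1.88310 + 1.77304 + 1.11294 + 0.52395 + 0.19733 = 6.49036
Tail: a^6/(6!(1−ρ)) = 44.59088/(720·0.6861) = 0.09026
P₀ = 1/(6.49036 + 0.09026) = 1/6.58062 = 0.151961

Final: 0.151961


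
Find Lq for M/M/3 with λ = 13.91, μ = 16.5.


a = λ/μ = 0.8430; ρ = a/3 = 0.2810
P₀ = 0.427850
Lq = P₀·a^c·ρ / (c!·(1−ρ)²) = 0.427850·0.59914·0.2810/(6·0.51695)
= 0.02322

Final: 0.02322


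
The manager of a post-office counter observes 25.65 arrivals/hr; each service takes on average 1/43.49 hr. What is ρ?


ρ = λ/μ = 25.65/43.49 = 0.5898

Final: 0.5898


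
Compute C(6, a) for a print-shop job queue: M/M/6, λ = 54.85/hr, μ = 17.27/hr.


a = λ/μ = 3.1760; ρ = a/6 = 0.5293
P₀ = 0.040782 (from M/M/c formula)
C(c,a) = [a^c/(c!(1−ρ))]·P₀ = [1026.37429/(720·0.4707)]·0.040782
= 3.02875·0.040782 = 0.123519

Final: 0.123519


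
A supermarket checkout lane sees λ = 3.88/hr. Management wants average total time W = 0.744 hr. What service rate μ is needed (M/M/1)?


W = 1/(μ−λ) ⇒ μ − λ = 1/W = 1/0.744 = 1.3441
μ = λ + 1/W = 3.88 + 1.3441 = 5.2241 per hr

Final: 5.2241 /hr


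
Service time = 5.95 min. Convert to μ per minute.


μ = 1/(service time) in consistent units.
1 minute = 1 min, so μ = 1/5.95 = 0.1681 per minute

Final: 0.1681 /min


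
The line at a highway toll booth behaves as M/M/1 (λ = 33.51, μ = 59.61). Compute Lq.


ρ = 33.51/59.61 = 0.5622
Lq = ρ²/(1−ρ) = 0.3160/0.4378 = 0.7218

Final: 0.7218


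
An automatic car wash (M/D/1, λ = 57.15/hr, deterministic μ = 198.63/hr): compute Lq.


ρ = 57.15/198.63 = 0.2877
M/D/1: Lq = ρ²/(2(1−ρ)) = 0.08278/(2·0.7123) = 0.05811

Final: 0.05811


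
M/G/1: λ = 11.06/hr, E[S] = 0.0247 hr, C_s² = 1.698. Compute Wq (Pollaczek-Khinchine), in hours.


ρ = λ·E[S] = 11.06·0.0247 = 0.2732
E[S²] = E[S]²(1+C_s²) = 0.0247²·(1+1.698) = 0.001646
Wq = λ·E[S²]/(2(1−ρ)) = 11.06·0.001646/(2·0.7268) = 0.01252 hr

Final: 0.01252 hr


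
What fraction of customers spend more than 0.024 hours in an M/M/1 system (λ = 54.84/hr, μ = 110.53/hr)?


W ~ Exponential(μ−λ) for M/M/1.
μ − λ = 110.53 − 54.84 = 55.6900
P(W > t) = e^{−(μ−λ)t} = e^{−1.3366} = 0.262748

Final: 0.262748


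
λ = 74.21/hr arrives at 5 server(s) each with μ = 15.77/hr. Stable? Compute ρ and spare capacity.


Total capacity cμ = 5·15.77 = 78.85/hr
ρ = λ/(cμ) = 74.21/78.85 = 0.9412
Stable ⇔ ρ < 1: YES
Spare capacity = cμ − λ = 78.85 − 74.21 = 4.64/hr

Final: ρ = 0.9412; stable; margin = 4.64/hr


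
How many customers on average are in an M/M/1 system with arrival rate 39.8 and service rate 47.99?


ρ = λ/μ = 39.8/47.99 = 0.8293
L = ρ/(1−ρ) = 0.8293/(1 − 0.8293) = 0.8293/0.1707 = 4.8596

Final: 4.8596


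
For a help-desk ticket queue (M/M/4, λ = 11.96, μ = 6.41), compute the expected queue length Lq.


a = λ/μ = 1.8658; ρ = a/4 = 0.4665
P₀ = 0.150703
Lq = P₀·a^c·ρ / (c!·(1−ρ)²) = 0.150703·12.11972·0.4665/(24·0.28467)
= 0.12470

Final: 0.12470


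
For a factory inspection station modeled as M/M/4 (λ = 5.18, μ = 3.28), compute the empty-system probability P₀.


a = λ/μ = 5.18/3.28 = 1.5793; ρ = a/c = 0.3948
Σ_{k=0}^{3} a^k/k! (terms k=0..3) = 1.00000 + 1.57927 + 1.24704 + 0.65647 = 4.48278
Tail: a^4/(4!(1−ρ)) = 6.22048/(24·0.6052) = 0.42828
P₀ = 1/(4.48278 + 0.42828) = 1/4.91106 = 0.203622

Final: 0.203622


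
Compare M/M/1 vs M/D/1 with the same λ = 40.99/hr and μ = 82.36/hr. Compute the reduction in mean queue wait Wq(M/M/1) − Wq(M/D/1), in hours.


ρ = 40.99/82.36 = 0.4977
Wq(M/M/1) = ρ/(μ−λ) = 0.4977/41.37 = 0.01203 hr
Wq(M/D/1) = ρ/(2(μ−λ)) = 0.006015 hr
Savings = 0.01203 − 0.006015 = 0.006015 hr

Final: 0.006015 hr


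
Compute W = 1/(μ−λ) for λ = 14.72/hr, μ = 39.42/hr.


W = 1/(μ−λ) = 1/(39.42 − 14.72) = 1/24.70 = 0.04049 hr

Final: 0.04049 hr


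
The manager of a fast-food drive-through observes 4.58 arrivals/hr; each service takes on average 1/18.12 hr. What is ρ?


ρ = λ/μ = 4.58/18.12 = 0.2528

Final: 0.2528


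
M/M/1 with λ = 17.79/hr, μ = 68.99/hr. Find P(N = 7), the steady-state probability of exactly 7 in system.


ρ = 17.79/68.99 = 0.2579
P_n = (1−ρ)·ρ^n = (1 − 0.2579)·0.2579^7 = 0.7421·0.00007581 = 0.00005626

Final: 0.00005626


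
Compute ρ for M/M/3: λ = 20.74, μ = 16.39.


ρ = λ/(cμ) = 20.74/(3·16.39) = 20.74/49.17 = 0.4218

Final: 0.4218


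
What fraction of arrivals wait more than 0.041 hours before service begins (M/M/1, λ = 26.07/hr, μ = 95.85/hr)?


ρ = 26.07/95.85 = 0.2720
P(Wq > t) = ρ·e^{−(μ−λ)t} = 0.2720·e^{−2.8610}
= 0.2720·0.057213 = 0.015561

Final: 0.015561


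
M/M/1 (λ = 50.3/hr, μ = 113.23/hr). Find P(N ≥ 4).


ρ = 50.3/113.23 = 0.4442
P(N ≥ n) = ρ^n = 0.4442^4 = 0.038943

Final: 0.038943


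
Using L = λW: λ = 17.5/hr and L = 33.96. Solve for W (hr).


W = L/λ = 33.96/17.5 = 1.9406 hr

Final: 1.9406 hr


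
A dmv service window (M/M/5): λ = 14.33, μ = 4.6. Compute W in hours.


a = 3.1152; ρ = 0.6230; P₀ = 0.040956
Lq = P₀·a^c·ρ/(c!(1−ρ)²) = 0.43906
Wq = Lq/λ = 0.43906/14.33 = 0.03064 hr
W = Wq + 1/μ = 0.03064 + 0.21739 = 0.24803 hr

Final: 0.24803 hr


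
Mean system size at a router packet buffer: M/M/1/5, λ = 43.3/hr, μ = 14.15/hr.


ρ = 43.3/14.15 = 3.0601
L = ρ[1 − (K+1)ρ^K + Kρ^(K+1)] / [(1−ρ)(1−ρ^(K+1))]
Numerator: 3.0601·(1 − 6·268.322618 + 5·821.086173) = 7639.451620
Denominator: (-2.0601)·(-820.086173) = 1689.435474
L = 7639.451620/1689.435474 = 4.5219

Final: 4.5219


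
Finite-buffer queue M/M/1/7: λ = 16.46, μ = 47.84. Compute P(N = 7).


ρ = λ/μ = 16.46/47.84 = 0.3441
P_K = (1−ρ)ρ^K/(1−ρ^(K+1)) = (0.6559·0.0005708)/(1 − 0.0001964)
= 0.0003744/0.999804 = 0.0003745

Final: 0.0003745


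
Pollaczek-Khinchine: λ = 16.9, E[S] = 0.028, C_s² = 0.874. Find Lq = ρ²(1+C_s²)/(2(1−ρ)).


ρ = λ·E[S] = 16.9·0.028 = 0.4732
Lq = ρ²(1+C_s²)/(2(1−ρ)) = 0.2239·(1+0.874)/(2·0.5268)
= 0.2239·1.8740/1.0536 = 0.39828

Final: 0.39828


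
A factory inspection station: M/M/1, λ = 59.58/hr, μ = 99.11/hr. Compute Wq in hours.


ρ = 59.58/99.11 = 0.6012
Wq = ρ/(μ−λ) = 0.6012/(99.11 − 59.58) = 0.6012/39.53 = 0.01521 hr

Final: 0.01521 hr


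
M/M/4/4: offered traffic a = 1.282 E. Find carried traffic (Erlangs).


B(4,1.282) = 0.031549 (Erlang-B)
Carried load = a(1 − B) = 1.282·(1 − 0.031549) = 1.282·0.968451 = 1.2416 E

Final: 1.2416 Erlangs


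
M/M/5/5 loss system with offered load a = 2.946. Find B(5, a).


B(c,a) = (a^c/c!) / Σ_{k=0}^{c} a^k/k!
a^5/5! = 1.849194
Σ terms (k=0..5): 1.00000 + 2.94600 + 4.33946 + 4.26135 + 3.13848 + 1.84919 = 17.534482
B = 1.849194/17.534482 = 0.105460

Final: 0.105460


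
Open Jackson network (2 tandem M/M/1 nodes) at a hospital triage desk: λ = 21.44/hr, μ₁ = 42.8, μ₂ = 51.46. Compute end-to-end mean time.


Each node sees arrival rate λ = 21.44/hr (tandem ⇒ throughput preserved).
W₁ = 1/(μ₁−λ) = 1/(42.8−21.44) = 0.04682 hr
W₂ = 1/(μ₂−λ) = 1/(51.46−21.44) = 0.03331 hr
W_total = W₁ + W₂ = 0.04682 + 0.03331 = 0.08013 hr

Final: 0.08013 hr


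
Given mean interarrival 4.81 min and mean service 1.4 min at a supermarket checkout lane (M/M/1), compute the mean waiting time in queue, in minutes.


λ = 60/4.81 = 12.4740 /hr
μ = 60/1.4 = 42.8571 /hr
ρ = λ/μ = 12.4740/42.8571 = 0.2911
Wq = ρ/(μ−λ) = 0.2911/(42.8571−12.4740) = 0.009580 hr
In minutes: 0.009580·60 = 0.5748 min

Final: 0.5748 min


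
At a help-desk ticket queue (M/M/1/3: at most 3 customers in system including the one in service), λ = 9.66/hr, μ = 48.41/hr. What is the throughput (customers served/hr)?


ρ = 0.1995; P_K = (1−ρ)ρ^3/(1−ρ^4) = 0.006370
λ_eff = λ(1 − P_K) = 9.66·(1 − 0.006370) = 9.66·0.993630 = 9.5985 /hr

Final: 9.5985 /hr


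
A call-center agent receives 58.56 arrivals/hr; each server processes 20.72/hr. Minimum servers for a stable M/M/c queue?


Stability requires cμ > λ ⇔ c > λ/μ.
λ/μ = 58.56/20.72 = 2.8263
Minimum integer c = ⌊2.8263⌋ + 1 = 3
Check: 3·20.72 = 62.16 > 58.56, while 2·20.72 = 41.44 ≤ 58.56

Final: 3 servers


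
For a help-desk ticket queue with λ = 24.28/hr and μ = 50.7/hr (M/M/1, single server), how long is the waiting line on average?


ρ = 24.28/50.7 = 0.4789
Lq = ρ²/(1−ρ) = 0.2293/0.5211 = 0.4401

Final: 0.4401


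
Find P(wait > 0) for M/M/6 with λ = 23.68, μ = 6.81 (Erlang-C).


a = λ/μ = 3.4772; ρ = a/6 = 0.5795
P₀ = 0.029676 (from M/M/c formula)
C(c,a) = [a^c/(c!(1−ρ))]·P₀ = [1767.69575/(720·0.4205)]·0.029676
= 5.83916·0.029676 = 0.173283

Final: 0.173283


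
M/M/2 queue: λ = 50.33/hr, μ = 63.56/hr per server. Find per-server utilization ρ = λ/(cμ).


ρ = λ/(cμ) = 50.33/(2·63.56) = 50.33/127.12 = 0.3959

Final: 0.3959


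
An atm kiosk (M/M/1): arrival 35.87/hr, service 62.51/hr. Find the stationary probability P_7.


ρ = 35.87/62.51 = 0.5738
P_n = (1−ρ)·ρ^n = (1 − 0.5738)·0.5738^7 = 0.4262·0.020487 = 0.008731

Final: 0.008731


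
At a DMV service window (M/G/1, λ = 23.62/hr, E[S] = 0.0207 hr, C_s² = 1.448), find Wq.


ρ = λ·E[S] = 23.62·0.0207 = 0.4889
E[S²] = E[S]²(1+C_s²) = 0.0207²·(1+1.448) = 0.001049
Wq = λ·E[S²]/(2(1−ρ)) = 23.62·0.001049/(2·0.5111) = 0.02424 hr

Final: 0.02424 hr


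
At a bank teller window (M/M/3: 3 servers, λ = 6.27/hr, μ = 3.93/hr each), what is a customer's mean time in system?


a = 1.5954; ρ = 0.5318; P₀ = 0.188193
Lq = P₀·a^c·ρ/(c!(1−ρ)²) = 0.30902
Wq = Lq/λ = 0.30902/6.27 = 0.04928 hr
W = Wq + 1/μ = 0.04928 + 0.25445 = 0.30374 hr

Final: 0.30374 hr


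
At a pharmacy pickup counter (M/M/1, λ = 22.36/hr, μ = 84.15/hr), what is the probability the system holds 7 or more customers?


ρ = 22.36/84.15 = 0.2657
P(N ≥ n) = ρ^n = 0.2657^7 = 0.00009352

Final: 0.00009352


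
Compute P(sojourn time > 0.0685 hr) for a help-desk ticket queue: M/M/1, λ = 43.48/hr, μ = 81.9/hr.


W ~ Exponential(μ−λ) for M/M/1.
μ − λ = 81.9 − 43.48 = 38.4200
P(W > t) = e^{−(μ−λ)t} = e^{−2.6318} = 0.071951

Final: 0.071951


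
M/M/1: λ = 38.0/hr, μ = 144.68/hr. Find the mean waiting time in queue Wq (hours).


ρ = 38.0/144.68 = 0.2626
Wq = ρ/(μ−λ) = 0.2626/(144.68 − 38.0) = 0.2626/106.68 = 0.002462 hr

Final: 0.002462 hr


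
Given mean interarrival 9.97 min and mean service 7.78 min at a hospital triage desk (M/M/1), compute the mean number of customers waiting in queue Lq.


λ = 60/9.97 = 6.0181 /hr
μ = 60/7.78 = 7.7121 /hr
ρ = λ/μ = 6.0181/7.7121 = 0.7803
Lq = ρ²/(1−ρ) = 0.6089/0.2197 = 2.7722

Final: 2.7722


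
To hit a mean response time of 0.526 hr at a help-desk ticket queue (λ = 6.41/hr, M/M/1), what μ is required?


W = 1/(μ−λ) ⇒ μ − λ = 1/W = 1/0.526 = 1.9011
μ = λ + 1/W = 6.41 + 1.9011 = 8.3111 per hr

Final: 8.3111 /hr


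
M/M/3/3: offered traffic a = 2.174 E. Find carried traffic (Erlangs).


B(3,2.174) = 0.236217 (Erlang-B)
Carried load = a(1 − B) = 2.174·(1 − 0.236217) = 2.174·0.763783 = 1.6605 E

Final: 1.6605 Erlangs


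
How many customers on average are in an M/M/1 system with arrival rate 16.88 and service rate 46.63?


ρ = λ/μ = 16.88/46.63 = 0.3620
L = ρ/(1−ρ) = 0.3620/(1 − 0.3620) = 0.3620/0.6380 = 0.5674

Final: 0.5674


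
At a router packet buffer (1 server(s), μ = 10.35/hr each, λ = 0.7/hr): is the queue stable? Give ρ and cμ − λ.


Total capacity cμ = 1·10.35 = 10.35/hr
ρ = λ/(cμ) = 0.7/10.35 = 0.06763
Stable ⇔ ρ < 1: YES
Spare capacity = cμ − λ = 10.35 − 0.7 = 9.65/hr

Final: ρ = 0.06763; stable; margin = 9.65/hr


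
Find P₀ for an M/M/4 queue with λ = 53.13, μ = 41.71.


a = λ/μ = 53.13/41.71 = 1.2738; ρ = a/c = 0.3184
Σ_{k=0}^{3} a^k/k! (terms k=0..3) = 1.00000 + 1.27380 + 0.81128 + 0.34447 = 3.42954
Tail: a^4/(4!(1−ρ)) = 2.63268/(24·0.6816) = 0.16095
P₀ = 1/(3.42954 + 0.16095) = 1/3.59049 = 0.278514

Final: 0.278514


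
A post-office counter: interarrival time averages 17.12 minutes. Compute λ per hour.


λ = 1/(interarrival time) in consistent units.
1 hour = 60 min, so λ = 60/17.12 = 3.5047 per hour

Final: 3.5047 /hr


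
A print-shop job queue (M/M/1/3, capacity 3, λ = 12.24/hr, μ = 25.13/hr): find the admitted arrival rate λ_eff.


ρ = 0.4871; P_K = (1−ρ)ρ^3/(1−ρ^4) = 0.062804
λ_eff = λ(1 − P_K) = 12.24·(1 − 0.062804) = 12.24·0.937196 = 11.4713 /hr

Final: 11.4713 /hr


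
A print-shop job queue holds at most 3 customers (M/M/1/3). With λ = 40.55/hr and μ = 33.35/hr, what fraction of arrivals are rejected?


ρ = λ/μ = 40.55/33.35 = 1.2159
P_K = (1−ρ)ρ^K/(1−ρ^(K+1)) = (-0.2159·1.797567)/(1 − 2.185647)
= -0.388080/-1.185647 = 0.327315

Final: 0.327315


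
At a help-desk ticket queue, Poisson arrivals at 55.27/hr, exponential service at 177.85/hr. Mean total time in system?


W = 1/(μ−λ) = 1/(177.85 − 55.27) = 1/122.58 = 0.008158 hr

Final: 0.008158 hr


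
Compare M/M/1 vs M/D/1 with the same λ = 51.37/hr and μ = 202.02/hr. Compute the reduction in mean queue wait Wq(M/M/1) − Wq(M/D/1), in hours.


ρ = 51.37/202.02 = 0.2543
Wq(M/M/1) = ρ/(μ−λ) = 0.2543/150.65 = 0.001688 hr
Wq(M/D/1) = ρ/(2(μ−λ)) = 0.0008439 hr
Savings = 0.001688 − 0.0008439 = 0.0008439 hr

Final: 0.0008439 hr


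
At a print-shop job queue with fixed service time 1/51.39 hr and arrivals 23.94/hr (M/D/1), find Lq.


ρ = 23.94/51.39 = 0.4658
M/D/1: Lq = ρ²/(2(1−ρ)) = 0.2170/(2·0.5342) = 0.20314

Final: 0.20314


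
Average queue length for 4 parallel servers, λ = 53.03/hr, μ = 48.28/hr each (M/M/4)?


a = λ/μ = 1.0984; ρ = a/4 = 0.2746
P₀ = 0.332660
Lq = P₀·a^c·ρ / (c!·(1−ρ)²) = 0.332660·1.45552·0.2746/(24·0.52621)
= 0.01053

Final: 0.01053


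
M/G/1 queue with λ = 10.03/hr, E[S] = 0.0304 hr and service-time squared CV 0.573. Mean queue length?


ρ = λ·E[S] = 10.03·0.0304 = 0.3049
Lq = ρ²(1+C_s²)/(2(1−ρ)) = 0.09297·(1+0.573)/(2·0.6951)
= 0.09297·1.5730/1.3902 = 0.10520

Final: 0.10520


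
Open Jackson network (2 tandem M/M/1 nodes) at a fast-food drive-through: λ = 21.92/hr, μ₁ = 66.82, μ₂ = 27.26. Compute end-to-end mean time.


Each node sees arrival rate λ = 21.92/hr (tandem ⇒ throughput preserved).
W₁ = 1/(μ₁−λ) = 1/(66.82−21.92) = 0.02227 hr
W₂ = 1/(μ₂−λ) = 1/(27.26−21.92) = 0.18727 hr
W_total = W₁ + W₂ = 0.02227 + 0.18727 = 0.20954 hr

Final: 0.20954 hr


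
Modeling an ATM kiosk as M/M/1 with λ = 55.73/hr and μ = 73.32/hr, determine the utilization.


ρ = λ/μ = 55.73/73.32 = 0.7601

Final: 0.7601


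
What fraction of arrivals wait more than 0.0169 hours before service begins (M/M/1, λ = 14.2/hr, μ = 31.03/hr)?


ρ = 14.2/31.03 = 0.4576
P(Wq > t) = ρ·e^{−(μ−λ)t} = 0.4576·e^{−0.2844}
= 0.4576·0.752445 = 0.344335

Final: 0.344335


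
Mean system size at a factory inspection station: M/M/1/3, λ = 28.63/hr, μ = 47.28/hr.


ρ = 28.63/47.28 = 0.6055
L = ρ[1 − (K+1)ρ^K + Kρ^(K+1)] / [(1−ρ)(1−ρ^(K+1))]
Numerator: 0.6055·(1 − 4·0.222040 + 3·0.134455) = 0.311977
Denominator: (0.3945)·(0.865545) = 0.341422
L = 0.311977/0.341422 = 0.9138

Final: 0.9138


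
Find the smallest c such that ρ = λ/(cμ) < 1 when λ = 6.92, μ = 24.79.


Stability requires cμ > λ ⇔ c > λ/μ.
λ/μ = 6.92/24.79 = 0.2791
Minimum integer c = ⌊0.2791⌋ + 1 = 1
Check: 1·24.79 = 24.79 > 6.92, while 0·24.79 = 0.00 ≤ 6.92

Final: 1 servers


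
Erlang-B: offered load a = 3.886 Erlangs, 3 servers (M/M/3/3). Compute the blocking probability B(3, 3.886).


B(c,a) = (a^c/c!) / Σ_{k=0}^{c} a^k/k!
a^3/3! = 9.780412
Σ terms (k=0..3): 1.00000 + 3.88600 + 7.55050 + 9.78041 = 22.216910
B = 9.780412/22.216910 = 0.440224

Final: 0.440224


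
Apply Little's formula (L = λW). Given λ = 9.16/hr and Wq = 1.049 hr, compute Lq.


Lq = λWq = 9.16·1.049 = 9.6088

Final: 9.6088


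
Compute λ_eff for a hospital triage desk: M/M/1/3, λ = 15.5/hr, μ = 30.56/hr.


ρ = 0.5072; P_K = (1−ρ)ρ^3/(1−ρ^4) = 0.068856
λ_eff = λ(1 − P_K) = 15.5·(1 − 0.068856) = 15.5·0.931144 = 14.4327 /hr

Final: 14.4327 /hr


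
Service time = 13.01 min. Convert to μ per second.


μ = 1/(service time) in consistent units.
1 second = 0.0166667 min, so μ = 0.0166667/13.01 = 0.001281 per second

Final: 0.001281 /sec


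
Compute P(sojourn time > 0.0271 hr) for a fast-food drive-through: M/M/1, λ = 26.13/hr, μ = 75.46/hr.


W ~ Exponential(μ−λ) for M/M/1.
μ − λ = 75.46 − 26.13 = 49.3300
P(W > t) = e^{−(μ−λ)t} = e^{−1.3368} = 0.262674

Final: 0.262674


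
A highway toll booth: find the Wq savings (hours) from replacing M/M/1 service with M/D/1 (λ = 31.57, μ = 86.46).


ρ = 31.57/86.46 = 0.3651
Wq(M/M/1) = ρ/(μ−λ) = 0.3651/54.89 = 0.006652 hr
Wq(M/D/1) = ρ/(2(μ−λ)) = 0.003326 hr
Savings = 0.006652 − 0.003326 = 0.003326 hr

Final: 0.003326 hr


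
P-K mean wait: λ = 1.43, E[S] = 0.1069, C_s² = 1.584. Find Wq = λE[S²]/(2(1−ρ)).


ρ = λ·E[S] = 1.43·0.1069 = 0.1529
E[S²] = E[S]²(1+C_s²) = 0.1069²·(1+1.584) = 0.029529
Wq = λ·E[S²]/(2(1−ρ)) = 1.43·0.029529/(2·0.8471) = 0.02492 hr

Final: 0.02492 hr


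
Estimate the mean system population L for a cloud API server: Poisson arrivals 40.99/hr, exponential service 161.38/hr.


ρ = λ/μ = 40.99/161.38 = 0.2540
L = ρ/(1−ρ) = 0.2540/(1 − 0.2540) = 0.2540/0.7460 = 0.3405

Final: 0.3405


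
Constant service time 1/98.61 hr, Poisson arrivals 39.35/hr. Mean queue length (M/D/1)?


ρ = 39.35/98.61 = 0.3990
M/D/1: Lq = ρ²/(2(1−ρ)) = 0.1592/(2·0.6010) = 0.13249

Final: 0.13249


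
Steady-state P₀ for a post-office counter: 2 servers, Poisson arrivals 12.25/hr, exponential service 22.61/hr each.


a = λ/μ = 12.25/22.61 = 0.5418; ρ = a/c = 0.2709
Σ_{k=0}^{1} a^k/k! (terms k=0..1) = 1.00000 + 0.54180 = 1.54180
Tail: a^2/(2!(1−ρ)) = 0.29354/(2·0.7291) = 0.20130
P₀ = 1/(1.54180 + 0.20130) = 1/1.74310 = 0.573691

Final: 0.573691


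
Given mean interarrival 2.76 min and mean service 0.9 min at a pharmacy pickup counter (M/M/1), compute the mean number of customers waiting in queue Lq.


λ = 60/2.76 = 21.7391 /hr
μ = 60/0.9 = 66.6667 /hr
ρ = λ/μ = 21.7391/66.6667 = 0.3261
Lq = ρ²/(1−ρ) = 0.1063/0.6739 = 0.1578

Final: 0.1578


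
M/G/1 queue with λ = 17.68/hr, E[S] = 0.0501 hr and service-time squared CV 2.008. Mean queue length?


ρ = λ·E[S] = 17.68·0.0501 = 0.8858
Lq = ρ²(1+C_s²)/(2(1−ρ)) = 0.7846·(1+2.008)/(2·0.1142)
= 0.7846·3.0080/0.2285 = 10.32999

Final: 10.32999


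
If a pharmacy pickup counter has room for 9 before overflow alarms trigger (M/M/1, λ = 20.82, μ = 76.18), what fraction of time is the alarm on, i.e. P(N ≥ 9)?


ρ = 20.82/76.18 = 0.2733
P(N ≥ n) = ρ^n = 0.2733^9 = 0.000008507

Final: 0.000008507


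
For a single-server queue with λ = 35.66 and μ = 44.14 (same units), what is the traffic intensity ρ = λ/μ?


ρ = λ/μ = 35.66/44.14 = 0.8079

Final: 0.8079


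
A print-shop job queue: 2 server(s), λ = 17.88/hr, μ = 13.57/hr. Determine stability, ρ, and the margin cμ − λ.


Total capacity cμ = 2·13.57 = 27.14/hr
ρ = λ/(cμ) = 17.88/27.14 = 0.6588
Stable ⇔ ρ < 1: YES
Spare capacity = cμ − λ = 27.14 − 17.88 = 9.26/hr

Final: ρ = 0.6588; stable; margin = 9.26/hr


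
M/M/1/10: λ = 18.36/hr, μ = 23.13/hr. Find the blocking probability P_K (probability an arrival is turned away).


ρ = λ/μ = 18.36/23.13 = 0.7938
P_K = (1−ρ)ρ^K/(1−ρ^(K+1)) = (0.2062·0.099305)/(1 − 0.078826)
= 0.020479/0.921174 = 0.022232

Final: 0.022232


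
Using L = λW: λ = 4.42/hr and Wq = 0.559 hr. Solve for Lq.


Lq = λWq = 4.42·0.559 = 2.4708

Final: 2.4708


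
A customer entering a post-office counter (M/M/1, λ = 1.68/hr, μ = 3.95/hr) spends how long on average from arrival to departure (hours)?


W = 1/(μ−λ) = 1/(3.95 − 1.68) = 1/2.27 = 0.4405 hr

Final: 0.4405 hr


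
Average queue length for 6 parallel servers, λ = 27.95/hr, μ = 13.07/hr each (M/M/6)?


a = λ/μ = 2.1385; ρ = a/6 = 0.3564
P₀ = 0.117572
Lq = P₀·a^c·ρ / (c!·(1−ρ)²) = 0.117572·95.63951·0.3564/(720·0.41420)
= 0.01344

Final: 0.01344


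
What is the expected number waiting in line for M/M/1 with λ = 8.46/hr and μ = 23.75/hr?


ρ = 8.46/23.75 = 0.3562
Lq = ρ²/(1−ρ) = 0.1269/0.6438 = 0.1971

Final: 0.1971


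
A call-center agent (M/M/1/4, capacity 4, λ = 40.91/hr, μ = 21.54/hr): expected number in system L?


ρ = 40.91/21.54 = 1.8993
L = ρ[1 − (K+1)ρ^K + Kρ^(K+1)] / [(1−ρ)(1−ρ^(K+1))]
Numerator: 1.8993·(1 − 5·13.011732 + 4·24.712626) = 66.078659
Denominator: (-0.8993)·(-23.712626) = 21.323750
L = 66.078659/21.323750 = 3.0988

Final: 3.0988


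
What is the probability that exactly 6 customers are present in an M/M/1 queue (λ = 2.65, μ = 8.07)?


ρ = 2.65/8.07 = 0.3284
P_n = (1−ρ)·ρ^n = (1 − 0.3284)·0.3284^6 = 0.6716·0.001254 = 0.0008421

Final: 0.0008421


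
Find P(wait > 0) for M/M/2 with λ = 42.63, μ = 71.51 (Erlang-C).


a = λ/μ = 0.5961; ρ = a/2 = 0.2981
P₀ = 0.540749 (from M/M/c formula)
C(c,a) = [a^c/(c!(1−ρ))]·P₀ = [0.35538/(2·0.7019)]·0.540749
= 0.25315·0.540749 = 0.136889

Final: 0.136889


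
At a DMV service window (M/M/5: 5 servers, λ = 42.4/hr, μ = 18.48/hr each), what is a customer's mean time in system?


a = 2.2944; ρ = 0.4589; P₀ = 0.099273
Lq = P₀·a^c·ρ/(c!(1−ρ)²) = 0.08243
Wq = Lq/λ = 0.08243/42.4 = 0.001944 hr
W = Wq + 1/μ = 0.001944 + 0.05411 = 0.05606 hr

Final: 0.05606 hr


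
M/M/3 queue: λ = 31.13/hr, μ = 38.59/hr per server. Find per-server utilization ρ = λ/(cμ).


ρ = λ/(cμ) = 31.13/(3·38.59) = 31.13/115.77 = 0.2689

Final: 0.2689


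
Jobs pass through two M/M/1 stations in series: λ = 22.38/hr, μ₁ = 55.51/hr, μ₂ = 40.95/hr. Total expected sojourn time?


Each node sees arrival rate λ = 22.38/hr (tandem ⇒ throughput preserved).
W₁ = 1/(μ₁−λ) = 1/(55.51−22.38) = 0.03018 hr
W₂ = 1/(μ₂−λ) = 1/(40.95−22.38) = 0.05385 hr
W_total = W₁ + W₂ = 0.03018 + 0.05385 = 0.08403 hr

Final: 0.08403 hr


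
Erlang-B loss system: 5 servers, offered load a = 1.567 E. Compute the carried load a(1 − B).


B(5,1.567) = 0.016520 (Erlang-B)
Carried load = a(1 − B) = 1.567·(1 − 0.016520) = 1.567·0.983480 = 1.5411 E

Final: 1.5411 Erlangs


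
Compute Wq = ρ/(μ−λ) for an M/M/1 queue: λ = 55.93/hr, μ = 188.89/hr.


ρ = 55.93/188.89 = 0.2961
Wq = ρ/(μ−λ) = 0.2961/(188.89 − 55.93) = 0.2961/132.96 = 0.002227 hr

Final: 0.002227 hr


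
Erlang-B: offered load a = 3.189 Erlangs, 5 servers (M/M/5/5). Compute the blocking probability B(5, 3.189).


B(c,a) = (a^c/c!) / Σ_{k=0}^{c} a^k/k!
a^5/5! = 2.748472
Σ terms (k=0..5): 1.00000 + 3.18900 + 5.08486 + 5.40521 + 4.30930 + 2.74847 = 21.736840
B = 2.748472/21.736840 = 0.126443

Final: 0.126443


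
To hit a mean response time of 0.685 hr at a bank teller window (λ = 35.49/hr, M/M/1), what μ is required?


W = 1/(μ−λ) ⇒ μ − λ = 1/W = 1/0.685 = 1.4599
μ = λ + 1/W = 35.49 + 1.4599 = 36.9499 per hr

Final: 36.9499 /hr


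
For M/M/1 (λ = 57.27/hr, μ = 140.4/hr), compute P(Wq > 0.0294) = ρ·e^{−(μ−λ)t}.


ρ = 57.27/140.4 = 0.4079
P(Wq > t) = ρ·e^{−(μ−λ)t} = 0.4079·e^{−2.4440}
= 0.4079·0.086811 = 0.035411

Final: 0.035411


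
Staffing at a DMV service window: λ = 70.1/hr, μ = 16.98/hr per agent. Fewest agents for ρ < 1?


Stability requires cμ > λ ⇔ c > λ/μ.
λ/μ = 70.1/16.98 = 4.1284
Minimum integer c = ⌊4.1284⌋ + 1 = 5
Check: 5·16.98 = 84.90 > 70.1, while 4·16.98 = 67.92 ≤ 70.1

Final: 5 servers


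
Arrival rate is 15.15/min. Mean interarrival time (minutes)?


Mean interarrival time = 1/λ = 1/15.15 minute = 0.06601 minute
In minutes: 0.06601 × 1 = 0.06601 min

Final: 0.06601 min


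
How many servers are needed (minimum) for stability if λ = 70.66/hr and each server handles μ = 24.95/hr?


Stability requires cμ > λ ⇔ c > λ/μ.
λ/μ = 70.66/24.95 = 2.8321
Minimum integer c = ⌊2.8321⌋ + 1 = 3
Check: 3·24.95 = 74.85 > 70.66, while 2·24.95 = 49.90 ≤ 70.66

Final: 3 servers


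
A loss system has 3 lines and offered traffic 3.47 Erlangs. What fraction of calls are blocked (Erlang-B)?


B(c,a) = (a^c/c!) / Σ_{k=0}^{c} a^k/k!
a^3/3! = 6.963654
Σ terms (k=0..3): 1.00000 + 3.47000 + 6.02045 + 6.96365 = 17.454104
B = 6.963654/17.454104 = 0.398969

Final: 0.398969


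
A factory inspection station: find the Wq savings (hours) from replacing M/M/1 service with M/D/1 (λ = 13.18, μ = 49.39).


ρ = 13.18/49.39 = 0.2669
Wq(M/M/1) = ρ/(μ−λ) = 0.2669/36.21 = 0.007370 hr
Wq(M/D/1) = ρ/(2(μ−λ)) = 0.003685 hr
Savings = 0.007370 − 0.003685 = 0.003685 hr

Final: 0.003685 hr


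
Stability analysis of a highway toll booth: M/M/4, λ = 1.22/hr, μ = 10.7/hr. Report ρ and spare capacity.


Total capacity cμ = 4·10.7 = 42.80/hr
ρ = λ/(cμ) = 1.22/42.80 = 0.02850
Stable ⇔ ρ < 1: YES
Spare capacity = cμ − λ = 42.80 − 1.22 = 41.58/hr

Final: ρ = 0.02850; stable; margin = 41.58/hr


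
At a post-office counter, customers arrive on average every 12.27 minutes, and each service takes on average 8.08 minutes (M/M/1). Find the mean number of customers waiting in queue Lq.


λ = 60/12.27 = 4.8900 /hr
μ = 60/8.08 = 7.4257 /hr
ρ = λ/μ = 4.8900/7.4257 = 0.6585
Lq = ρ²/(1−ρ) = 0.4336/0.3415 = 1.2699

Final: 1.2699


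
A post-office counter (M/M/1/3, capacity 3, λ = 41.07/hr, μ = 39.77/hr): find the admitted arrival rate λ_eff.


ρ = 1.0327; P_K = (1−ρ)ρ^3/(1−ρ^4) = 0.262188
λ_eff = λ(1 − P_K) = 41.07·(1 − 0.262188) = 41.07·0.737812 = 30.3019 /hr

Final: 30.3019 /hr


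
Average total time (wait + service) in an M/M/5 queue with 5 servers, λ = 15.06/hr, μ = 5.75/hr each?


a = 2.6191; ρ = 0.5238; P₀ = 0.070616
Lq = P₀·a^c·ρ/(c!(1−ρ)²) = 0.16756
Wq = Lq/λ = 0.16756/15.06 = 0.01113 hr
W = Wq + 1/μ = 0.01113 + 0.17391 = 0.18504 hr

Final: 0.18504 hr


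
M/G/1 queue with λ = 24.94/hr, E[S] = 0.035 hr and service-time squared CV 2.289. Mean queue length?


ρ = λ·E[S] = 24.94·0.035 = 0.8729
Lq = ρ²(1+C_s²)/(2(1−ρ)) = 0.7620·(1+2.289)/(2·0.1271)
= 0.7620·3.2890/0.2542 = 9.85865

Final: 9.85865


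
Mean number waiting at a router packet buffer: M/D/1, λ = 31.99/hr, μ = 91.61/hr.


ρ = 31.99/91.61 = 0.3492
M/D/1: Lq = ρ²/(2(1−ρ)) = 0.1219/(2·0.6508) = 0.09368

Final: 0.09368


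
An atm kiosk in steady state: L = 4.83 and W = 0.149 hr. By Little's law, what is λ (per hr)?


λ = L/W = 4.83/0.149 = 32.4161 /hr

Final: 32.4161 /hr


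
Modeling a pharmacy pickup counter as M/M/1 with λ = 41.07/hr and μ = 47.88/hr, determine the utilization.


ρ = λ/μ = 41.07/47.88 = 0.8578

Final: 0.8578


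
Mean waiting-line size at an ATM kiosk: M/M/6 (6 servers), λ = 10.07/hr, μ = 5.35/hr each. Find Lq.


a = λ/μ = 1.8822; ρ = a/6 = 0.3137
P₀ = 0.152093
Lq = P₀·a^c·ρ / (c!·(1−ρ)²) = 0.152093·44.46867·0.3137/(720·0.47100)
= 0.006257

Final: 0.006257


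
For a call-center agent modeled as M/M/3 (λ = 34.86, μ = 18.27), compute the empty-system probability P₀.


a = λ/μ = 34.86/18.27 = 1.9080; ρ = a/c = 0.6360
Σ_{k=0}^{2} a^k/k! (terms k=0..2) = 1.00000 + 1.90805 + 1.82032 = 4.72837
Tail: a^3/(3!(1−ρ)) = 6.94651/(6·0.3640) = 3.18077
P₀ = 1/(4.72837 + 3.18077) = 1/7.90913 = 0.126436

Final: 0.126436
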